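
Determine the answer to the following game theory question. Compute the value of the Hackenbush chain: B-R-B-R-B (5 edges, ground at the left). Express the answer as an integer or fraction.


Edges (from ground): B-R-B-R-B
By Berlekamp's sign-expansion rule, a Blue-Red Hackenbush stalk has the value of the surreal number whose sign sequence is the edge sequence with B -> + and R -> -.
Sign sequence: +-+-+
Trace the sign expansion in the surreal number tree, starting from 0:
Edge 1: B (sign +) -> bounds (0, +inf), value = 1
Edge 2: R (sign -) -> bounds (0, 1), value = 1/2
Edge 3: B (sign +) -> bounds (1/2, 1), value = 3/4
Edge 4: R (sign -) -> bounds (1/2, 3/4), value = 5/8
Edge 5: B (sign +) -> bounds (5/8, 3/4), value = 11/16
Game value = 11/16

11/16


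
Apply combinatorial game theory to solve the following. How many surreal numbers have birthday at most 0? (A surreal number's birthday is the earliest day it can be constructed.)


Day 0: {|} = 0 is born. Count = 1.
Day n: the number of surreal numbers born by day n is 2^(n+1) - 1.
By day 0: 2^1 - 1 = 1
By day 0: 1 surreal numbers.

1


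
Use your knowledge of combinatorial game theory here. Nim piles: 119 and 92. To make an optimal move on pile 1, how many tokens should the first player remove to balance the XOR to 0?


Piles: 119 and 92
Current XOR: 119 XOR 92 = 43 (non-zero, so this is an N-position).
To make the XOR zero, we need to find a move that balances the piles.
For pile 1 (size 119): target = 119 XOR 43 = 92
We reduce pile 1 from 119 to 92.
Tokens removed: 119 - 92 = 27
Verification: 92 XOR 92 = 0

27


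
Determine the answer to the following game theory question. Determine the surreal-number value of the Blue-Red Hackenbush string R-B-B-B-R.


Edges (from ground): R-B-B-B-R
By Berlekamp's sign-expansion rule, a Blue-Red Hackenbush stalk has the value of the surreal number whose sign sequence is the edge sequence with B -> + and R -> -.
Sign sequence: -+++-
Trace the sign expansion in the surreal number tree, starting from 0:
Edge 1: R (sign -) -> bounds (-inf, 0), value = -1
Edge 2: B (sign +) -> bounds (-1, 0), value = -1/2
Edge 3: B (sign +) -> bounds (-1/2, 0), value = -1/4
Edge 4: B (sign +) -> bounds (-1/4, 0), value = -1/8
Edge 5: R (sign -) -> bounds (-1/4, -1/8), value = -3/16
Game value = -3/16

-3/16


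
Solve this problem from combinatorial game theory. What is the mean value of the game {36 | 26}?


Game = {36 | 26}, a switch {a | b} with numbers a > b.
Its thermograph has left wall a - t and right wall b + t, which meet at t = (a - b)/2, where both equal (a + b)/2. So the mast (mean value) is at (a + b)/2.
Mean = (36 + (26))/2 = 62/2 = 31

31


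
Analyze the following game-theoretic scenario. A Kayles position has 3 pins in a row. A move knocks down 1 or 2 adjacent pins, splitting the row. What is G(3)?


Kayles: a move removes 1 or 2 adjacent pins from a contiguous row.
Removing pins from a row of k leaves two independent rows (a, b) with a + b = k - 1 (one pin) or a + b = k - 2 (two pins); an end removal gives a = 0.
By Sprague-Grundy, G(k) = mex{ G(a) XOR G(b) } over all these splits. G(0) = 0.
G(1): splits (0,0):0^0=0 -> mex({0}) = 1
G(2): splits (0,1):0^1=1 (0,0):0^0=0 -> mex({0, 1}) = 2
G(3): splits (0,2):0^2=2 (1,1):1^1=0 (0,1):0^1=1 -> mex({0, 1, 2}) = 3
Therefore G(3) = 3.

3


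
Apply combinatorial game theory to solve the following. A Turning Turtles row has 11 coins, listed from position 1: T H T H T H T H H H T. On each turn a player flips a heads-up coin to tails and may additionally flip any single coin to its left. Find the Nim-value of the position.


Coins: T H T H T H T H H H T
Key fact: a single head at position k behaves exactly like a Nim heap of size k (turning it to T and optionally flipping a coin at j < k corresponds to moving the heap from k to j, or to 0), and heads combine as a disjunctive sum (two heads at the same place would cancel, matching j XOR j = 0). So the Nim-value is the XOR of the 1-indexed positions of the heads.
Face-up positions (1-indexed): [2, 4, 6, 8, 9, 10]
XOR 0 with 2: 0 XOR 2 = 2
XOR 2 with 4: 2 XOR 4 = 6
XOR 6 with 6: 6 XOR 6 = 0
XOR 0 with 8: 0 XOR 8 = 8
XOR 8 with 9: 8 XOR 9 = 1
XOR 1 with 10: 1 XOR 10 = 11
Nim-value = 11

11


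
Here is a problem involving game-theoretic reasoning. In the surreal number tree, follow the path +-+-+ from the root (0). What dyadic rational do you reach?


Sign expansion: +-+-+
Rule: track bounds (lo, hi), initially (-inf, +inf). On '+', the current value becomes lo and we move to the simplest number in (value, hi): value + 1 if hi = +inf, otherwise the midpoint (value + hi)/2. On '-', the current value becomes hi and we move to value - 1 if lo = -inf, otherwise the midpoint (lo + value)/2.
Start at 0.
Step 1: sign = +, move right. Bounds: (0, +inf). Value = 1
Step 2: sign = -, move left. Bounds: (0, 1). Value = 1/2
Step 3: sign = +, move right. Bounds: (1/2, 1). Value = 3/4
Step 4: sign = -, move left. Bounds: (1/2, 3/4). Value = 5/8
Step 5: sign = +, move right. Bounds: (5/8, 3/4). Value = 11/16
The surreal number with sign expansion +-+-+ is 11/16.

11/16


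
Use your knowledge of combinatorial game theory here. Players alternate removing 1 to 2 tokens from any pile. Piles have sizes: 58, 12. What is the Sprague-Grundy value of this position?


Subtraction set: {1, 2}
For this subtraction set, G(n) = n mod 3 (period = max + 1 = 3).
Pile 1 (size 58): G(58) = 58 mod 3 = 1
Pile 2 (size 12): G(12) = 12 mod 3 = 0
Total Grundy value = XOR of all: 1 XOR 0 = 1

1


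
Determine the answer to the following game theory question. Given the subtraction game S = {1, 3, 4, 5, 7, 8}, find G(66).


The subtraction set is S = {1, 3, 4, 5, 7, 8}.
G(k) = mex{ G(k - s) : s in S, s <= k }. We compute iteratively: G(0) = 0.
G(1) = mex({0}) = 1
G(2) = mex({1}) = 0
G(3) = mex({0}) = 1
G(4) = mex({0, 1}) = 2
G(5) = mex({0, 1, 2}) = 3
G(6) = mex({0, 1, 3}) = 2
G(7) = mex({0, 1, 2}) = 3
G(8) = mex({0, 1, 2, 3}) = 4
G(9) = mex({0, 1, 2, 3, 4}) = 5
G(10) = mex({0, 1, 2, 3, 5}) = 4
G(11) = mex({1, 2, 3, 4}) = 0
G(12) = mex({0, 2, 3, 4, 5}) = 1
G(13) = mex({1, 2, 3, 4, 5}) = 0
G(14) = mex({0, 2, 3, 4, 5}) = 1
G(15) = mex({0, 1, 3, 4}) = 2
G(16) = mex({0, 1, 2, 4, 5}) = 3
G(17) = mex({0, 1, 3, 4, 5}) = 2
G(18) = mex({0, 1, 2, 4}) = 3
Observe that G(11)..G(18) = 0, 1, 0, 1, 2, 3, 2, 3 repeats G(0)..G(7) = 0, 1, 0, 1, 2, 3, 2, 3.
For k >= max(S) = 8, G(k) is determined by the previous 8 values G(k-8)..G(k-1); a window of 8 consecutive values has recurred shifted by 11, so by induction G(k + 11) = G(k) for all k >= 0: the sequence is periodic from the start with period 11.
One period: G(0..10) = 0, 1, 0, 1, 2, 3, 2, 3, 4, 5, 4.
66 mod 11 = 0, so G(66) = G(0) = 0.

0


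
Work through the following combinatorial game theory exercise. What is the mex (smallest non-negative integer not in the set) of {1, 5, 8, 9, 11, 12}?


Set = {1, 5, 8, 9, 11, 12}
0 is NOT in the set. This is the mex.
mex = 0

0


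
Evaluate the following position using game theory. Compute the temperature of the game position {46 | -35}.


The game is {46 | -35}, a switch {a | b} with numbers a > b.
Cooling {a | b} by t gives {a - t | b + t}, which stops being hot when a - t = b + t, i.e. at t = (a - b)/2. So the temperature of a switch is (a - b)/2.
Temperature = (Left option - Right option) / 2
= (46 - (-35)) / 2
= 81 / 2
= 81/2

81/2


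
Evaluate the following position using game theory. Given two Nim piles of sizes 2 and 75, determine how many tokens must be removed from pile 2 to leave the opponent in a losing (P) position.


Piles: 2 and 75
Current XOR: 2 XOR 75 = 73 (non-zero, so this is an N-position).
To make the XOR zero, we need to find a move that balances the piles.
For pile 2 (size 75): target = 75 XOR 73 = 2
We reduce pile 2 from 75 to 2.
Tokens removed: 75 - 2 = 73
Verification: 2 XOR 2 = 0

73


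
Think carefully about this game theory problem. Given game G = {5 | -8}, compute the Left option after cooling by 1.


Original game: {5 | -8} (a switch {a | b} with a > b).
Cooling by t (for t below the temperature (a - b)/2 = 13/2) taxes each move by t: {a | b} cooled by t is {a - t | b + t}.
Cooling amount: t = 1
Cooled Left option: 5 - 1 = 4
Cooled Right option: -8 + 1 = -7
Cooled game: {4 | -7}
Left option = 4

4


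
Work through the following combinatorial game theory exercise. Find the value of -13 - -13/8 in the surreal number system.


x = -13, y = -13/8
Converting to common denominator: 8
x = -104/8, y = -13/8
x - y = -13 - -13/8 = -91/8

-91/8


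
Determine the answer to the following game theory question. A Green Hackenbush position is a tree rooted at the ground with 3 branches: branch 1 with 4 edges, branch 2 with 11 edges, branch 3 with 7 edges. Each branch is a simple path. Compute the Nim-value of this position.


The tree has 3 branches from the ground vertex.
In Green Hackenbush, the Nim-value of a simple path of length k is k.
Branch 1: length 4, Nim-value = 4
Branch 2: length 11, Nim-value = 11
Branch 3: length 7, Nim-value = 7
Total Nim-value = XOR of all branch values:
0 XOR 4 = 4
4 XOR 11 = 15
15 XOR 7 = 8
Nim-value of the tree = 8

8


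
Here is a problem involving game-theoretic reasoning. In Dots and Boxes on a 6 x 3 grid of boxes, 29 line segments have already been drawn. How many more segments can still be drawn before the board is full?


Grid: 6 x 3 boxes, i.e. 7 rows and 4 columns of dots.
Horizontal edges: (rows + 1) * cols = 7 * 3 = 21
Vertical edges: rows * (cols + 1) = 6 * 4 = 24
Total edges: 21 + 24 = 45
Edges drawn: 29
Remaining: 45 - 29 = 16

16


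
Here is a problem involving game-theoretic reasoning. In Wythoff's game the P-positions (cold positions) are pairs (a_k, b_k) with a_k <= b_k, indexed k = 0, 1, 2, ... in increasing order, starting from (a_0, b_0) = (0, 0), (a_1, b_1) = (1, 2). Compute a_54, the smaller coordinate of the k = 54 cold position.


By Wythoff's theorem, a_k = floor(k * phi) and b_k = floor(k * phi^2) = a_k + k, where phi = (1 + sqrt(5))/2 is the golden ratio.
phi = (1 + sqrt(5))/2 = 1.618034
k = 54
k * phi = 54 * 1.618034 = 87.373835
a_54 = floor(k * phi) = 87

87


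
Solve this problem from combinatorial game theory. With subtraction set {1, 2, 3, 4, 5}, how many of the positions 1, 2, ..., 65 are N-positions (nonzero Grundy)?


Subtraction set S = {1, 2, 3, 4, 5}, so G(n) = n mod 6.
G(n) = 0 when n is a multiple of 6.
Multiples of 6 in [1, 65]: 10
N-positions (nonzero Grundy) = 65 - 10 = 55

55


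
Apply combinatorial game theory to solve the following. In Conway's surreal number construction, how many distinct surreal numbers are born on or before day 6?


Day 0: {|} = 0 is born. Count = 1.
Day n: the number of surreal numbers born by day n is 2^(n+1) - 1.
By day 0: 2^1 - 1 = 1
By day 1: 2^2 - 1 = 3
By day 2: 2^3 - 1 = 7
By day 3: 2^4 - 1 = 15
By day 4: 2^5 - 1 = 31
By day 5: 2^6 - 1 = 63
By day 6: 2^7 - 1 = 127
By day 6: 127 surreal numbers.

127


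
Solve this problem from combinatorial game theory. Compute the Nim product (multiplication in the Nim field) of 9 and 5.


Nim multiplication is bilinear over XOR: (u XOR v) * w = (u*w) XOR (v*w).
So we split each operand into its bit components and XOR the pairwise Nim products.
9 = 1 + 8 (as XOR of powers of 2).
5 = 1 + 4 (as XOR of powers of 2).
Using the standard Nim-product table on single bits:
  2*2 = 3,   2*4 = 8,   2*8 = 12,
  4*4 = 6,   4*8 = 11,  8*8 = 13,
and  1*x = x (identity), k*l = l*k (commutative).
Pairwise Nim products:
  1 * 1 = 1
  1 * 4 = 4
  8 * 1 = 8
  8 * 4 = 11
XOR them: 1 XOR 4 XOR 8 XOR 11 = 6.
Result: 9 * 5 = 6 (in Nim).

6


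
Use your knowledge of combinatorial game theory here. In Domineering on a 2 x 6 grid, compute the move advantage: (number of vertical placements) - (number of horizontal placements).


Board is 2 x 6 (rows x cols).
Left (vertical) placements: (rows-1) * cols = 1 * 6 = 6
Right (horizontal) placements: rows * (cols-1) = 2 * 5 = 10
Advantage = Left - Right = 6 - 10 = -4

-4


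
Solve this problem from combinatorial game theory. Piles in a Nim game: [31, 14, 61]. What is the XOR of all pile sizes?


We need the XOR (exclusive or) of all pile sizes.
After XOR-ing pile 1 (size 31): 0 XOR 31 = 31
After XOR-ing pile 2 (size 14): 31 XOR 14 = 17
After XOR-ing pile 3 (size 61): 17 XOR 61 = 44
The Nim-value of this position is 44.

44


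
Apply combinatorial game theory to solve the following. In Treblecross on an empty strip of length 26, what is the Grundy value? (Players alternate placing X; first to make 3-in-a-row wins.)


Treblecross: place X on empty cells; 3-in-a-row wins.
Playing within two cells of an existing X lets the opponent win at once, so sensible play treats the cells i-2..i+2 around each X as dead. The player left with no safe cell loses, so this is a normal-play take-away game on strips of safe cells.
Placing X at cell i (0-indexed) of a strip of k safe cells leaves independent strips of sizes max(0, i-2) and max(0, k-i-3). Hence G(k) = mex{ G(max(0,i-2)) XOR G(max(0,k-i-3)) : 0 <= i < k }, with G(0) = 0.
G(1): splits (0,0):0^0=0 -> mex({0}) = 1
G(2): splits (0,0):0^0=0 -> mex({0}) = 1
G(3): splits (0,0):0^0=0 -> mex({0}) = 1
G(4): splits (0,1):0^1=1 (0,0):0^0=0 -> mex({0, 1}) = 2
G(5): splits (0,2):0^1=1 (0,1):0^1=1 (0,0):0^0=0 -> mex({0, 1}) = 2
G(6) = mex({1}) = 0
G(7) = mex({0, 1, 2}) = 3
G(8) = mex({0, 1, 2}) = 3
G(9) = mex({0, 2}) = 1
G(10) = mex({0, 2, 3}) = 1
G(11) = mex({0, 3}) = 1
G(12) = mex({1, 3}) = 0
G(13) = mex({0, 1, 2, 3}) = 4
G(14) = mex({0, 1, 2}) = 3
G(15) = mex({0, 1, 2}) = 3
G(16) = mex({0, 1, 2, 4}) = 3
G(17) = mex({0, 1, 3, 4}) = 2
G(18) = mex({0, 1, 3, 4}) = 2
G(19) = mex({0, 1, 3, 5}) = 2
G(20) = mex({0, 1, 2, 3, 5}) = 4
G(21) = mex({0, 1, 2, 3, 5}) = 4
G(22) = mex({1, 2, 6}) = 0
G(23) = mex({0, 1, 2, 3, 4, 6}) = 5
G(24) = mex({0, 1, 2, 3, 4}) = 5
G(25) = mex({0, 1, 3, 4, 7}) = 2
G(26) = mex({0, 1, 3, 4, 5, 7}) = 2
Therefore G(26) = 2.

2


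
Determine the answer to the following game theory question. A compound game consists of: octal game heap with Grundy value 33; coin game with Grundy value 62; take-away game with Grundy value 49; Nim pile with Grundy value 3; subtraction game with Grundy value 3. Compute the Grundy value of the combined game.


By the Sprague-Grundy theorem, the Grundy value of a sum of games is the XOR of individual Grundy values.
octal game heap: Grundy value = 33. Running XOR: 0 XOR 33 = 33
coin game: Grundy value = 62. Running XOR: 33 XOR 62 = 31
take-away game: Grundy value = 49. Running XOR: 31 XOR 49 = 46
Nim pile: Grundy value = 3. Running XOR: 46 XOR 3 = 45
subtraction game: Grundy value = 3. Running XOR: 45 XOR 3 = 46
The combined Grundy value is 46.

46


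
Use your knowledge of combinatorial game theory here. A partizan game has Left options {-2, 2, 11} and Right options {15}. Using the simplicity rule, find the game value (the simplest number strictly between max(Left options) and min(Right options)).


Left options: {-2, 2, 11}, max = 11
Right options: {15}, min = 15
All options are numbers and max(Left) < min(Right), so by the simplicity theorem the value is the simplest (earliest-born) number strictly between 11 and 15.
Integers 12 through 14 all lie strictly between 11 and 15.
Among integers, the simplest (lowest birthday = smallest |n|; 0 is born on day 0, +-n on day n) is 12.
No non-integer in the interval can be simpler: if x is a non-integer in the interval, then floor(x) or ceil(x) also lies in the interval (the interval contains an integer), and both are proper prefixes of x's sign expansion, i.e. born earlier. So the game value is 12.
Game value = 12

12


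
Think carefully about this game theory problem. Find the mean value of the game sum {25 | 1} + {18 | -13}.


G1 = {25 | 1}, G2 = {18 | -13}
Each is a switch {a | b} with numbers a > b; its mean value is (a + b)/2, and mean value is additive over game sums: m(G1 + G2) = m(G1) + m(G2).
Mean of G1 = (25 + (1))/2 = 26/2 = 13
Mean of G2 = (18 + (-13))/2 = 5/2 = 5/2
Mean of G1 + G2 = 13 + 5/2 = 31/2

31/2


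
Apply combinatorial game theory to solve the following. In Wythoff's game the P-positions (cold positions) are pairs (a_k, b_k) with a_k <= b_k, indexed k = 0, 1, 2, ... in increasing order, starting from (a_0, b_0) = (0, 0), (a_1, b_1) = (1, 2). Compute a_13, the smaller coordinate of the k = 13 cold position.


By Wythoff's theorem, a_k = floor(k * phi) and b_k = floor(k * phi^2) = a_k + k, where phi = (1 + sqrt(5))/2 is the golden ratio.
phi = (1 + sqrt(5))/2 = 1.618034
k = 13
k * phi = 13 * 1.618034 = 21.034442
a_13 = floor(k * phi) = 21

21


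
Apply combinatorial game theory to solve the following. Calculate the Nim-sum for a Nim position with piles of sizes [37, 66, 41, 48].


We need the XOR (exclusive or) of all pile sizes.
After XOR-ing pile 1 (size 37): 0 XOR 37 = 37
After XOR-ing pile 2 (size 66): 37 XOR 66 = 103
After XOR-ing pile 3 (size 41): 103 XOR 41 = 78
After XOR-ing pile 4 (size 48): 78 XOR 48 = 126
The Nim-value of this position is 126.

126


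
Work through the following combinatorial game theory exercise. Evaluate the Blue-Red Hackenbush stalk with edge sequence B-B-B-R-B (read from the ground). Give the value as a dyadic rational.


Edges (from ground): B-B-B-R-B
By Berlekamp's sign-expansion rule, a Blue-Red Hackenbush stalk has the value of the surreal number whose sign sequence is the edge sequence with B -> + and R -> -.
Sign sequence: +++-+
Trace the sign expansion in the surreal number tree, starting from 0:
Edge 1: B (sign +) -> bounds (0, +inf), value = 1
Edge 2: B (sign +) -> bounds (1, +inf), value = 2
Edge 3: B (sign +) -> bounds (2, +inf), value = 3
Edge 4: R (sign -) -> bounds (2, 3), value = 5/2
Edge 5: B (sign +) -> bounds (5/2, 3), value = 11/4
Game value = 11/4

11/4


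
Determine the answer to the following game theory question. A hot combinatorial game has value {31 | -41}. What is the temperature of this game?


The game is {31 | -41}, a switch {a | b} with numbers a > b.
Cooling {a | b} by t gives {a - t | b + t}, which stops being hot when a - t = b + t, i.e. at t = (a - b)/2. So the temperature of a switch is (a - b)/2.
Temperature = (Left option - Right option) / 2
= (31 - (-41)) / 2
= 72 / 2
= 36

36


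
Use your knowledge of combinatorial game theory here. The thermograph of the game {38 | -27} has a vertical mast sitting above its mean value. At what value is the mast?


Game = {38 | -27}, a switch {a | b} with numbers a > b.
Its thermograph has left wall a - t and right wall b + t, which meet at t = (a - b)/2, where both equal (a + b)/2. So the mast (mean value) is at (a + b)/2.
Mean = (38 + (-27))/2 = 11/2 = 11/2

11/2


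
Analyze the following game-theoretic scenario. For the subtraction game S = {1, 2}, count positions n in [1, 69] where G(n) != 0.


Subtraction set S = {1, 2}, so G(n) = n mod 3.
G(n) = 0 when n is a multiple of 3.
Multiples of 3 in [1, 69]: 23
N-positions (nonzero Grundy) = 69 - 23 = 46

46


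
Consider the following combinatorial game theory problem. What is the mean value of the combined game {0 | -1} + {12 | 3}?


G1 = {0 | -1}, G2 = {12 | 3}
Each is a switch {a | b} with numbers a > b; its mean value is (a + b)/2, and mean value is additive over game sums: m(G1 + G2) = m(G1) + m(G2).
Mean of G1 = (0 + (-1))/2 = -1/2 = -1/2
Mean of G2 = (12 + (3))/2 = 15/2 = 15/2
Mean of G1 + G2 = -1/2 + 15/2 = 7

7


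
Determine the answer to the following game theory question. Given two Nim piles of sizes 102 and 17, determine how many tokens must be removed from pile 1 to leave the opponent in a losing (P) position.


Piles: 102 and 17
Current XOR: 102 XOR 17 = 119 (non-zero, so this is an N-position).
To make the XOR zero, we need to find a move that balances the piles.
For pile 1 (size 102): target = 102 XOR 119 = 17
We reduce pile 1 from 102 to 17.
Tokens removed: 102 - 17 = 85
Verification: 17 XOR 17 = 0

85


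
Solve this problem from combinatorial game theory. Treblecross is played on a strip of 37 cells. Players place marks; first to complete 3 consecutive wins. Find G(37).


Treblecross: place X on empty cells; 3-in-a-row wins.
Playing within two cells of an existing X lets the opponent win at once, so sensible play treats the cells i-2..i+2 around each X as dead. The player left with no safe cell loses, so this is a normal-play take-away game on strips of safe cells.
Placing X at cell i (0-indexed) of a strip of k safe cells leaves independent strips of sizes max(0, i-2) and max(0, k-i-3). Hence G(k) = mex{ G(max(0,i-2)) XOR G(max(0,k-i-3)) : 0 <= i < k }, with G(0) = 0.
G(1): splits (0,0):0^0=0 -> mex({0}) = 1
G(2): splits (0,0):0^0=0 -> mex({0}) = 1
G(3): splits (0,0):0^0=0 -> mex({0}) = 1
G(4): splits (0,1):0^1=1 (0,0):0^0=0 -> mex({0, 1}) = 2
G(5): splits (0,2):0^1=1 (0,1):0^1=1 (0,0):0^0=0 -> mex({0, 1}) = 2
G(6) = mex({1}) = 0
G(7) = mex({0, 1, 2}) = 3
G(8) = mex({0, 1, 2}) = 3
G(9) = mex({0, 2}) = 1
G(10) = mex({0, 2, 3}) = 1
G(11) = mex({0, 3}) = 1
G(12) = mex({1, 3}) = 0
G(13) = mex({0, 1, 2, 3}) = 4
G(14) = mex({0, 1, 2}) = 3
G(15) = mex({0, 1, 2}) = 3
G(16) = mex({0, 1, 2, 4}) = 3
G(17) = mex({0, 1, 3, 4}) = 2
G(18) = mex({0, 1, 3, 4}) = 2
G(19) = mex({0, 1, 3, 5}) = 2
G(20) = mex({0, 1, 2, 3, 5}) = 4
G(21) = mex({0, 1, 2, 3, 5}) = 4
G(22) = mex({1, 2, 6}) = 0
G(23) = mex({0, 1, 2, 3, 4, 6}) = 5
G(24) = mex({0, 1, 2, 3, 4}) = 5
G(25) = mex({0, 1, 3, 4, 7}) = 2
G(26) = mex({0, 1, 3, 4, 5, 7}) = 2
G(27) = mex({0, 1, 3, 5}) = 2
G(28) = mex({0, 1, 2, 5}) = 3
G(29) = mex({0, 1, 2, 4, 5, 6}) = 3
G(30) = mex({1, 2, 4, 6}) = 0
G(31) = mex({0, 1, 2, 3, 4, 6}) = 5
G(32) = mex({1, 2, 3, 4, 7}) = 0
G(33) = mex({0, 3, 7}) = 1
G(34) = mex({0, 2, 3, 5, 7}) = 1
G(35) = mex({0, 2, 3, 5, 6}) = 1
G(36) = mex({0, 1, 2, 5, 6}) = 3
G(37) = mex({0, 1, 2, 4, 5, 6}) = 3
Therefore G(37) = 3.

3


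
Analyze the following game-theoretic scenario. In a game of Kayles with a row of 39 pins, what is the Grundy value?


Kayles: a move removes 1 or 2 adjacent pins from a contiguous row.
Removing pins from a row of k leaves two independent rows (a, b) with a + b = k - 1 (one pin) or a + b = k - 2 (two pins); an end removal gives a = 0.
By Sprague-Grundy, G(k) = mex{ G(a) XOR G(b) } over all these splits. G(0) = 0.
G(1): splits (0,0):0^0=0 -> mex({0}) = 1
G(2): splits (0,1):0^1=1 (0,0):0^0=0 -> mex({0, 1}) = 2
G(3): splits (0,2):0^2=2 (1,1):1^1=0 (0,1):0^1=1 -> mex({0, 1, 2}) = 3
G(4): splits (0,3):0^3=3 (1,2):1^2=3 (0,2):0^2=2 (1,1):1^1=0 -> mex({0, 2, 3}) = 1
G(5): splits (0,4):0^1=1 (1,3):1^3=2 (2,2):2^2=0 (0,3):0^3=3 (1,2):1^2=3 -> mex({0, 1, 2, 3}) = 4
G(6) = mex({0, 1, 2, 4}) = 3
G(7) = mex({0, 1, 3, 4, 5}) = 2
G(8) = mex({0, 2, 3, 5, 6}) = 1
G(9) = mex({0, 1, 2, 3, 6, 7}) = 4
G(10) = mex({0, 1, 3, 4, 5, 7}) = 2
G(11) = mex({0, 1, 2, 3, 4, 5}) = 6
G(12) = mex({0, 1, 2, 3, 5, 6, 7}) = 4
G(13) = mex({0, 2, 3, 4, 6, 7}) = 1
G(14) = mex({0, 1, 4, 5, 6, 7}) = 2
G(15) = mex({0, 1, 2, 3, 4, 5, 6}) = 7
G(16) = mex({0, 2, 3, 5, 6, 7}) = 1
G(17) = mex({0, 1, 2, 3, 5, 6, 7}) = 4
G(18) = mex({0, 1, 2, 4, 5, 6}) = 3
G(19) = mex({0, 1, 3, 4, 5, 7}) = 2
G(20) = mex({0, 2, 3, 4, 5, 6, 7}) = 1
G(21) = mex({0, 1, 2, 3, 5, 6, 7}) = 4
G(22) = mex({0, 1, 2, 3, 4, 5, 7}) = 6
G(23) = mex({0, 1, 2, 3, 4, 5, 6}) = 7
G(24) = mex({0, 1, 2, 3, 5, 6, 7}) = 4
G(25) = mex({0, 2, 3, 4, 6, 7}) = 1
G(26) = mex({0, 1, 3, 4, 5, 6, 7}) = 2
G(27) = mex({0, 1, 2, 3, 4, 5, 6, 7}) = 8
G(28) = mex({0, 1, 2, 3, 4, 6, 7, 8}) = 5
G(29) = mex({0, 1, 2, 3, 5, 6, 7, 8, 9}) = 4
G(30) = mex({0, 1, 2, 3, 4, 5, 6, 9, 10}) = 7
G(31) = mex({0, 1, 3, 4, 5, 7, 10, 11}) = 2
G(32) = mex({0, 2, 3, 4, 5, 6, 7, 9, 11}) = 1
G(33) = mex({0, 1, 2, 3, 4, 5, 6, 7, 9, 12}) = 8
G(34) = mex({0, 1, 2, 3, 4, 5, 7, 8, 11, 12}) = 6
G(35) = mex({0, 1, 2, 3, 4, 5, 6, 8, 9, 10, 11}) = 7
G(36) = mex({0, 1, 2, 3, 5, 6, 7, 9, 10}) = 4
G(37) = mex({0, 2, 3, 4, 6, 7, 9, 10, 11, 12}) = 1
G(38) = mex({0, 1, 3, 4, 5, 6, 7, 9, 10, 11, 12}) = 2
G(39) = mex({0, 1, 2, 4, 5, 6, 7, 9, 10, 12, 14}) = 3
Therefore G(39) = 3.

3


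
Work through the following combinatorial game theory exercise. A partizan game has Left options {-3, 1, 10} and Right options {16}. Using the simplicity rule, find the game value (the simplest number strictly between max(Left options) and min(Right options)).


Left options: {-3, 1, 10}, max = 10
Right options: {16}, min = 16
All options are numbers and max(Left) < min(Right), so by the simplicity theorem the value is the simplest (earliest-born) number strictly between 10 and 16.
Integers 11 through 15 all lie strictly between 10 and 16.
Among integers, the simplest (lowest birthday = smallest |n|; 0 is born on day 0, +-n on day n) is 11.
No non-integer in the interval can be simpler: if x is a non-integer in the interval, then floor(x) or ceil(x) also lies in the interval (the interval contains an integer), and both are proper prefixes of x's sign expansion, i.e. born earlier. So the game value is 11.
Game value = 11

11


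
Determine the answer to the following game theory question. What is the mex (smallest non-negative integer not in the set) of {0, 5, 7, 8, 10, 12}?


Set = {0, 5, 7, 8, 10, 12}
0 is in the set.
1 is NOT in the set. This is the mex.
mex = 1

1


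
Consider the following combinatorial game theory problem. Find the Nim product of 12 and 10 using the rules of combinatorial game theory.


Nim multiplication is bilinear over XOR: (u XOR v) * w = (u*w) XOR (v*w).
So we split each operand into its bit components and XOR the pairwise Nim products.
12 = 4 + 8 (as XOR of powers of 2).
10 = 2 + 8 (as XOR of powers of 2).
Using the standard Nim-product table on single bits:
  2*2 = 3,   2*4 = 8,   2*8 = 12,
  4*4 = 6,   4*8 = 11,  8*8 = 13,
and  1*x = x (identity), k*l = l*k (commutative).
Pairwise Nim products:
  4 * 2 = 8
  4 * 8 = 11
  8 * 2 = 12
  8 * 8 = 13
XOR them: 8 XOR 11 XOR 12 XOR 13 = 2.
Result: 12 * 10 = 2 (in Nim).

2


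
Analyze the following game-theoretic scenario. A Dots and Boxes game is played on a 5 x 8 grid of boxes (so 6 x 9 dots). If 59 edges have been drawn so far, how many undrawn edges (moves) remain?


Grid: 5 x 8 boxes, i.e. 6 rows and 9 columns of dots.
Horizontal edges: (rows + 1) * cols = 6 * 8 = 48
Vertical edges: rows * (cols + 1) = 5 * 9 = 45
Total edges: 48 + 45 = 93
Edges drawn: 59
Remaining: 93 - 59 = 34

34


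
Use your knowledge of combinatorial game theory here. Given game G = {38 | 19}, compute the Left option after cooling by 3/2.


Original game: {38 | 19} (a switch {a | b} with a > b).
Cooling by t (for t below the temperature (a - b)/2 = 19/2) taxes each move by t: {a | b} cooled by t is {a - t | b + t}.
Cooling amount: t = 3/2
Cooled Left option: 38 - 3/2 = 73/2
Cooled Right option: 19 + 3/2 = 41/2
Cooled game: {73/2 | 41/2}
Left option = 73/2

73/2


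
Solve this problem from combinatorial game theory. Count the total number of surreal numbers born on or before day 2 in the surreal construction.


Day 0: {|} = 0 is born. Count = 1.
Day n: the number of surreal numbers born by day n is 2^(n+1) - 1.
By day 0: 2^1 - 1 = 1
By day 1: 2^2 - 1 = 3
By day 2: 2^3 - 1 = 7
By day 2: 7 surreal numbers.

7


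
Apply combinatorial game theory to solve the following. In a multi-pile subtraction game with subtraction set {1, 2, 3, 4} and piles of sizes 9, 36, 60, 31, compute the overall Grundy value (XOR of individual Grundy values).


Subtraction set: {1, 2, 3, 4}
For this subtraction set, G(n) = n mod 5 (period = max + 1 = 5).
Pile 1 (size 9): G(9) = 9 mod 5 = 4
Pile 2 (size 36): G(36) = 36 mod 5 = 1
Pile 3 (size 60): G(60) = 60 mod 5 = 0
Pile 4 (size 31): G(31) = 31 mod 5 = 1
Total Grundy value = XOR of all: 4 XOR 1 XOR 0 XOR 1 = 4

4


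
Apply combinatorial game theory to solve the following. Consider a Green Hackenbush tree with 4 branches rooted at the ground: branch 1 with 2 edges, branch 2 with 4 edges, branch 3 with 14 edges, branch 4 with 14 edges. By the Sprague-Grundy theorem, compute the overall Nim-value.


The tree has 4 branches from the ground vertex.
In Green Hackenbush, the Nim-value of a simple path of length k is k.
Branch 1: length 2, Nim-value = 2
Branch 2: length 4, Nim-value = 4
Branch 3: length 14, Nim-value = 14
Branch 4: length 14, Nim-value = 14
Total Nim-value = XOR of all branch values:
0 XOR 2 = 2
2 XOR 4 = 6
6 XOR 14 = 8
8 XOR 14 = 6
Nim-value of the tree = 6

6


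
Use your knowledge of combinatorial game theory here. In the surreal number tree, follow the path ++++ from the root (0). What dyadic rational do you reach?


Sign expansion: ++++
Rule: track bounds (lo, hi), initially (-inf, +inf). On '+', the current value becomes lo and we move to the simplest number in (value, hi): value + 1 if hi = +inf, otherwise the midpoint (value + hi)/2. On '-', the current value becomes hi and we move to value - 1 if lo = -inf, otherwise the midpoint (lo + value)/2.
Start at 0.
Step 1: sign = +, move right. Bounds: (0, +inf). Value = 1
Step 2: sign = +, move right. Bounds: (1, +inf). Value = 2
Step 3: sign = +, move right. Bounds: (2, +inf). Value = 3
Step 4: sign = +, move right. Bounds: (3, +inf). Value = 4
The surreal number with sign expansion ++++ is 4.

4


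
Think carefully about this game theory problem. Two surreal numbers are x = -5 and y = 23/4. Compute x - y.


x = -5, y = 23/4
Converting to common denominator: 4
x = -20/4, y = 23/4
x - y = -5 - 23/4 = -43/4

-43/4


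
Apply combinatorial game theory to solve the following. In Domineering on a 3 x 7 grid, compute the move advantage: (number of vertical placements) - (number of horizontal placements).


Board is 3 x 7 (rows x cols).
Left (vertical) placements: (rows-1) * cols = 2 * 7 = 14
Right (horizontal) placements: rows * (cols-1) = 3 * 6 = 18
Advantage = Left - Right = 14 - 18 = -4

-4


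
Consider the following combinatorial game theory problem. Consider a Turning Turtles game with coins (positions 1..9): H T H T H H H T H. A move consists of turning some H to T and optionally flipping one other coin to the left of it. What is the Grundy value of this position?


Coins: H T H T H H H T H
Key fact: a single head at position k behaves exactly like a Nim heap of size k (turning it to T and optionally flipping a coin at j < k corresponds to moving the heap from k to j, or to 0), and heads combine as a disjunctive sum (two heads at the same place would cancel, matching j XOR j = 0). So the Nim-value is the XOR of the 1-indexed positions of the heads.
Face-up positions (1-indexed): [1, 3, 5, 6, 7, 9]
XOR 0 with 1: 0 XOR 1 = 1
XOR 1 with 3: 1 XOR 3 = 2
XOR 2 with 5: 2 XOR 5 = 7
XOR 7 with 6: 7 XOR 6 = 1
XOR 1 with 7: 1 XOR 7 = 6
XOR 6 with 9: 6 XOR 9 = 15
Nim-value = 15

15


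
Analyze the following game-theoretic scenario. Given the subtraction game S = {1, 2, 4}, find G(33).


The subtraction set is S = {1, 2, 4}.
G(k) = mex{ G(k - s) : s in S, s <= k }. We compute iteratively: G(0) = 0.
G(1) = mex({0}) = 1
G(2) = mex({0, 1}) = 2
G(3) = mex({1, 2}) = 0
G(4) = mex({0, 2}) = 1
G(5) = mex({0, 1}) = 2
G(6) = mex({1, 2}) = 0
Observe that G(3)..G(6) = 0, 1, 2, 0 repeats G(0)..G(3) = 0, 1, 2, 0.
For k >= max(S) = 4, G(k) is determined by the previous 4 values G(k-4)..G(k-1); a window of 4 consecutive values has recurred shifted by 3, so by induction G(k + 3) = G(k) for all k >= 0: the sequence is periodic from the start with period 3.
One period: G(0..2) = 0, 1, 2.
33 mod 3 = 0, so G(33) = G(0) = 0.

0


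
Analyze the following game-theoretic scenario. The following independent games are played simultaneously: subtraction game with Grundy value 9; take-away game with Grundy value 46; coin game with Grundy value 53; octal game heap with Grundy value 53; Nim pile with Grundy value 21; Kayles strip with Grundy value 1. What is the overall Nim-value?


By the Sprague-Grundy theorem, the Grundy value of a sum of games is the XOR of individual Grundy values.
subtraction game: Grundy value = 9. Running XOR: 0 XOR 9 = 9
take-away game: Grundy value = 46. Running XOR: 9 XOR 46 = 39
coin game: Grundy value = 53. Running XOR: 39 XOR 53 = 18
octal game heap: Grundy value = 53. Running XOR: 18 XOR 53 = 39
Nim pile: Grundy value = 21. Running XOR: 39 XOR 21 = 50
Kayles strip: Grundy value = 1. Running XOR: 50 XOR 1 = 51
The combined Grundy value is 51.

51


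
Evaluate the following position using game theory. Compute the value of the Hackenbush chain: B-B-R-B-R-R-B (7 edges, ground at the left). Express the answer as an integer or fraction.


Edges (from ground): B-B-R-B-R-R-B
By Berlekamp's sign-expansion rule, a Blue-Red Hackenbush stalk has the value of the surreal number whose sign sequence is the edge sequence with B -> + and R -> -.
Sign sequence: ++-+--+
Trace the sign expansion in the surreal number tree, starting from 0:
Edge 1: B (sign +) -> bounds (0, +inf), value = 1
Edge 2: B (sign +) -> bounds (1, +inf), value = 2
Edge 3: R (sign -) -> bounds (1, 2), value = 3/2
Edge 4: B (sign +) -> bounds (3/2, 2), value = 7/4
Edge 5: R (sign -) -> bounds (3/2, 7/4), value = 13/8
Edge 6: R (sign -) -> bounds (3/2, 13/8), value = 25/16
Edge 7: B (sign +) -> bounds (25/16, 13/8), value = 51/32
Game value = 51/32

51/32


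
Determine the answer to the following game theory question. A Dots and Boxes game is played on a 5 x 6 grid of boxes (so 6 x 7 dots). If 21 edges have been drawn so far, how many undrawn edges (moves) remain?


Grid: 5 x 6 boxes, i.e. 6 rows and 7 columns of dots.
Horizontal edges: (rows + 1) * cols = 6 * 6 = 36
Vertical edges: rows * (cols + 1) = 5 * 7 = 35
Total edges: 36 + 35 = 71
Edges drawn: 21
Remaining: 71 - 21 = 50

50


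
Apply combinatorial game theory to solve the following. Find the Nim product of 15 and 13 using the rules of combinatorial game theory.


Nim multiplication is bilinear over XOR: (u XOR v) * w = (u*w) XOR (v*w).
So we split each operand into its bit components and XOR the pairwise Nim products.
15 = 1 + 2 + 4 + 8 (as XOR of powers of 2).
13 = 1 + 4 + 8 (as XOR of powers of 2).
Using the standard Nim-product table on single bits:
  2*2 = 3,   2*4 = 8,   2*8 = 12,
  4*4 = 6,   4*8 = 11,  8*8 = 13,
and  1*x = x (identity), k*l = l*k (commutative).
Pairwise Nim products:
  1 * 1 = 1
  1 * 4 = 4
  1 * 8 = 8
  2 * 1 = 2
  2 * 4 = 8
  2 * 8 = 12
  4 * 1 = 4
  4 * 4 = 6
  4 * 8 = 11
  8 * 1 = 8
  8 * 4 = 11
  8 * 8 = 13
XOR them: 1 XOR 4 XOR 8 XOR 2 XOR 8 XOR 12 XOR 4 XOR 6 XOR 11 XOR 8 XOR 11 XOR 13 = 12.
Result: 15 * 13 = 12 (in Nim).

12


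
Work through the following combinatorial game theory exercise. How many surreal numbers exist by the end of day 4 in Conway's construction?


Day 0: {|} = 0 is born. Count = 1.
Day n: the number of surreal numbers born by day n is 2^(n+1) - 1.
By day 0: 2^1 - 1 = 1
By day 1: 2^2 - 1 = 3
By day 2: 2^3 - 1 = 7
By day 3: 2^4 - 1 = 15
By day 4: 2^5 - 1 = 31
By day 4: 31 surreal numbers.

31


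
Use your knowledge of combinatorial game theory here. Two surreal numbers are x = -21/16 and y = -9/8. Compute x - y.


x = -21/16, y = -9/8
Converting to common denominator: 16
x = -21/16, y = -18/16
x - y = -21/16 - -9/8 = -3/16

-3/16


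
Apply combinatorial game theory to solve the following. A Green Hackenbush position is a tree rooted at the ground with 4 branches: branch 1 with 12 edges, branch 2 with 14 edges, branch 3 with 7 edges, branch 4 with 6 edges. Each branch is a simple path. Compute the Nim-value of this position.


The tree has 4 branches from the ground vertex.
In Green Hackenbush, the Nim-value of a simple path of length k is k.
Branch 1: length 12, Nim-value = 12
Branch 2: length 14, Nim-value = 14
Branch 3: length 7, Nim-value = 7
Branch 4: length 6, Nim-value = 6
Total Nim-value = XOR of all branch values:
0 XOR 12 = 12
12 XOR 14 = 2
2 XOR 7 = 5
5 XOR 6 = 3
Nim-value of the tree = 3

3


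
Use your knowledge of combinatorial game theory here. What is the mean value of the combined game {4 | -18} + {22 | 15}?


G1 = {4 | -18}, G2 = {22 | 15}
Each is a switch {a | b} with numbers a > b; its mean value is (a + b)/2, and mean value is additive over game sums: m(G1 + G2) = m(G1) + m(G2).
Mean of G1 = (4 + (-18))/2 = -14/2 = -7
Mean of G2 = (22 + (15))/2 = 37/2 = 37/2
Mean of G1 + G2 = -7 + 37/2 = 23/2

23/2


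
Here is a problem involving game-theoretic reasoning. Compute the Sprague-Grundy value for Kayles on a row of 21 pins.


Kayles: a move removes 1 or 2 adjacent pins from a contiguous row.
Removing pins from a row of k leaves two independent rows (a, b) with a + b = k - 1 (one pin) or a + b = k - 2 (two pins); an end removal gives a = 0.
By Sprague-Grundy, G(k) = mex{ G(a) XOR G(b) } over all these splits. G(0) = 0.
G(1): splits (0,0):0^0=0 -> mex({0}) = 1
G(2): splits (0,1):0^1=1 (0,0):0^0=0 -> mex({0, 1}) = 2
G(3): splits (0,2):0^2=2 (1,1):1^1=0 (0,1):0^1=1 -> mex({0, 1, 2}) = 3
G(4): splits (0,3):0^3=3 (1,2):1^2=3 (0,2):0^2=2 (1,1):1^1=0 -> mex({0, 2, 3}) = 1
G(5): splits (0,4):0^1=1 (1,3):1^3=2 (2,2):2^2=0 (0,3):0^3=3 (1,2):1^2=3 -> mex({0, 1, 2, 3}) = 4
G(6) = mex({0, 1, 2, 4}) = 3
G(7) = mex({0, 1, 3, 4, 5}) = 2
G(8) = mex({0, 2, 3, 5, 6}) = 1
G(9) = mex({0, 1, 2, 3, 6, 7}) = 4
G(10) = mex({0, 1, 3, 4, 5, 7}) = 2
G(11) = mex({0, 1, 2, 3, 4, 5}) = 6
G(12) = mex({0, 1, 2, 3, 5, 6, 7}) = 4
G(13) = mex({0, 2, 3, 4, 6, 7}) = 1
G(14) = mex({0, 1, 4, 5, 6, 7}) = 2
G(15) = mex({0, 1, 2, 3, 4, 5, 6}) = 7
G(16) = mex({0, 2, 3, 5, 6, 7}) = 1
G(17) = mex({0, 1, 2, 3, 5, 6, 7}) = 4
G(18) = mex({0, 1, 2, 4, 5, 6}) = 3
G(19) = mex({0, 1, 3, 4, 5, 7}) = 2
G(20) = mex({0, 2, 3, 4, 5, 6, 7}) = 1
G(21) = mex({0, 1, 2, 3, 5, 6, 7}) = 4
Therefore G(21) = 4.

4


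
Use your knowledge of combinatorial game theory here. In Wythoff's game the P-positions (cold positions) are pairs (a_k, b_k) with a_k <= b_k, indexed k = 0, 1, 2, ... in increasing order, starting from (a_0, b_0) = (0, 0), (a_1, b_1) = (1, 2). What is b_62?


By Wythoff's theorem, a_k = floor(k * phi) and b_k = floor(k * phi^2) = a_k + k, where phi = (1 + sqrt(5))/2 is the golden ratio.
phi = (1 + sqrt(5))/2 = 1.618034
phi^2 = phi + 1 = 2.618034
k = 62
k * phi^2 = 62 * 2.618034 = 162.318107
b_62 = floor(k * phi^2) = 162 (check: a_62 + k = 100 + 62 = 162)

162


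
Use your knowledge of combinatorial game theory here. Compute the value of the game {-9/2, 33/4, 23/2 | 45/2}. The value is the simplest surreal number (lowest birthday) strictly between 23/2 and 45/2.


Left options: {-9/2, 33/4, 23/2}, max = 23/2
Right options: {45/2}, min = 45/2
All options are numbers and max(Left) < min(Right), so by the simplicity theorem the value is the simplest (earliest-born) number strictly between 23/2 and 45/2.
Integers 12 through 22 all lie strictly between 23/2 and 45/2.
Among integers, the simplest (lowest birthday = smallest |n|; 0 is born on day 0, +-n on day n) is 12.
No non-integer in the interval can be simpler: if x is a non-integer in the interval, then floor(x) or ceil(x) also lies in the interval (the interval contains an integer), and both are proper prefixes of x's sign expansion, i.e. born earlier. So the game value is 12.
Game value = 12

12


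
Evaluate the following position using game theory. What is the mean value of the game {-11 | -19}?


Game = {-11 | -19}, a switch {a | b} with numbers a > b.
Its thermograph has left wall a - t and right wall b + t, which meet at t = (a - b)/2, where both equal (a + b)/2. So the mast (mean value) is at (a + b)/2.
Mean = (-11 + (-19))/2 = -30/2 = -15

-15


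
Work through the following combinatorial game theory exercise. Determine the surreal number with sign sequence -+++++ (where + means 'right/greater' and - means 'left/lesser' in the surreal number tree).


Sign expansion: -+++++
Rule: track bounds (lo, hi), initially (-inf, +inf). On '+', the current value becomes lo and we move to the simplest number in (value, hi): value + 1 if hi = +inf, otherwise the midpoint (value + hi)/2. On '-', the current value becomes hi and we move to value - 1 if lo = -inf, otherwise the midpoint (lo + value)/2.
Start at 0.
Step 1: sign = -, move left. Bounds: (-inf, 0). Value = -1
Step 2: sign = +, move right. Bounds: (-1, 0). Value = -1/2
Step 3: sign = +, move right. Bounds: (-1/2, 0). Value = -1/4
Step 4: sign = +, move right. Bounds: (-1/4, 0). Value = -1/8
Step 5: sign = +, move right. Bounds: (-1/8, 0). Value = -1/16
Step 6: sign = +, move right. Bounds: (-1/16, 0). Value = -1/32
The surreal number with sign expansion -+++++ is -1/32.

-1/32
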